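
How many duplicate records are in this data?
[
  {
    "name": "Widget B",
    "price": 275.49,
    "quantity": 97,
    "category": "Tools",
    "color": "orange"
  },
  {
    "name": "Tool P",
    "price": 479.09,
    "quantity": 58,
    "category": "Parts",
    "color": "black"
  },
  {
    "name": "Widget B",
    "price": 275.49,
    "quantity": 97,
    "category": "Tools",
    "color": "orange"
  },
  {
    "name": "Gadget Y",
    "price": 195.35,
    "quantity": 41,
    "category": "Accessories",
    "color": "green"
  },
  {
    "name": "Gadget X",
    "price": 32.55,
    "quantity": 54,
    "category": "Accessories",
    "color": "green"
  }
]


Checking 5 records for duplicates:

  Row 1: Widget B ($275.49, qty 97)
  Row 2: Tool P ($479.09, qty 58)
  Row 3: Widget B ($275.49, qty 97) <-- DUPLICATE
  Row 4: Gadget Y ($195.35, qty 41)
  Row 5: Gadget X ($32.55, qty 54)

Duplicates found: 1
Unique records: 4

1 duplicates, 4 unique


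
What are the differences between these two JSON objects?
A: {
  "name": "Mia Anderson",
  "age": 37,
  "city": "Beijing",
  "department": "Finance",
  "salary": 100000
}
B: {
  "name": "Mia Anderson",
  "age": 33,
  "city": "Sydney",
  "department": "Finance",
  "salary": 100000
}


Comparing each field (in key order):
  name: same
  age: DIFFERENT
  city: DIFFERENT
  department: same
  salary: same
Differences:
  age: 37 -> 33
  city: Beijing -> Sydney

2 field(s) changed

2 changes: age, city


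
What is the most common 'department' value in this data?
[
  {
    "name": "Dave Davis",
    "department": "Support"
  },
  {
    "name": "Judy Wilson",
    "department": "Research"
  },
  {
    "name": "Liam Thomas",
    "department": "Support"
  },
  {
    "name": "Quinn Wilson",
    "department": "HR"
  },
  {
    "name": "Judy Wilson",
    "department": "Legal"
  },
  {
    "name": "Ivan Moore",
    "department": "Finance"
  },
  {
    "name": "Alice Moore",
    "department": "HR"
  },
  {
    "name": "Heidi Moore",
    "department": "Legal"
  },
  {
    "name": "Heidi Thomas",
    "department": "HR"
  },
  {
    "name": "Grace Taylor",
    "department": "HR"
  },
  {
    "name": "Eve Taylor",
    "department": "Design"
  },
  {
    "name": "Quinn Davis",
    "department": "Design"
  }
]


Counting 'department' values across 12 records:

  HR: 4 ####
  Support: 2 ##
  Legal: 2 ##
  Design: 2 ##
  Research: 1 #
  Finance: 1 #

Most common: HR (4 times)

HR (4 times)


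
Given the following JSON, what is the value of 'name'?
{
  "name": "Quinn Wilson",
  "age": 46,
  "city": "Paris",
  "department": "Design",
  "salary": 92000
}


Looking up field 'name'
Value: Quinn Wilson

Quinn Wilson


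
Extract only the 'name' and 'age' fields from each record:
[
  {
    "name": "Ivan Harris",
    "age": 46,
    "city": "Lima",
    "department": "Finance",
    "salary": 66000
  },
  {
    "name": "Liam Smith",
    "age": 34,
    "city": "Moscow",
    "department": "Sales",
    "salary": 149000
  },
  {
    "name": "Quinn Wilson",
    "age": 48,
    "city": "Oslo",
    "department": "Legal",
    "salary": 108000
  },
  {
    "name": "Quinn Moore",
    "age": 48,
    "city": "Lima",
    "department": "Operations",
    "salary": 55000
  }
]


Original: 4 records with fields: name, age, city, department, salary
Keep: ['name', 'age']
Drop: ['city', 'department', 'salary']
Result: 4 records, 2 fields each

[
  {
    "name": "Ivan Harris",
    "age": 46
  },
  {
    "name": "Liam Smith",
    "age": 34
  },
  {
    "name": "Quinn Wilson",
    "age": 48
  },
  {
    "name": "Quinn Moore",
    "age": 48
  }
]


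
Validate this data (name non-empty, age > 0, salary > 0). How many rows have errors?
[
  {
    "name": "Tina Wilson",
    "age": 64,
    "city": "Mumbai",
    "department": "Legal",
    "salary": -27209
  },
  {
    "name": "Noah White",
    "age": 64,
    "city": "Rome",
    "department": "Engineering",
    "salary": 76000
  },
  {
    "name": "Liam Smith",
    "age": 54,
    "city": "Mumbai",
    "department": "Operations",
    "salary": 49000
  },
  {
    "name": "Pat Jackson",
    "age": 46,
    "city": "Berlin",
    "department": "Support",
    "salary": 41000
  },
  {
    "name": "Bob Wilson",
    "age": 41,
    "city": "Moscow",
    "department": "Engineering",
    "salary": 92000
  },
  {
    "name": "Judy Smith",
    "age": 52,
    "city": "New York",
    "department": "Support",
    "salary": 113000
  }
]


Validating 6 records:
Rules: name non-empty, age > 0, salary > 0

  Row 1 (Tina Wilson): negative salary: -27209
  Row 2 (Noah White): OK
  Row 3 (Liam Smith): OK
  Row 4 (Pat Jackson): OK
  Row 5 (Bob Wilson): OK
  Row 6 (Judy Smith): OK

Total errors: 1

1 errors


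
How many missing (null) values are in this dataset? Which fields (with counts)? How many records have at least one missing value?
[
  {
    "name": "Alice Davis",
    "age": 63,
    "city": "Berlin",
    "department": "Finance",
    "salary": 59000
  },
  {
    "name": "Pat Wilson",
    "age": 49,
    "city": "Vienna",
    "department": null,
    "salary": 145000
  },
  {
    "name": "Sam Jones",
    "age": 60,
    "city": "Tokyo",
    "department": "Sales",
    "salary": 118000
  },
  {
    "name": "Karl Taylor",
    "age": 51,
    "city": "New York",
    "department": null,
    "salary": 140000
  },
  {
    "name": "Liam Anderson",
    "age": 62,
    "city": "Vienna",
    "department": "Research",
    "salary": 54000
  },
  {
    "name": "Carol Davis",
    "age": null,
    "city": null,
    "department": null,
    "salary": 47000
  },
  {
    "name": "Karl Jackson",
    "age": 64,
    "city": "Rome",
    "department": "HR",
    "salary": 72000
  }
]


Checking for missing (null) values in 7 records:

  Alice Davis: complete
  Pat Wilson: department
  Sam Jones: complete
  Karl Taylor: department
  Liam Anderson: complete
  Carol Davis: age, city, department
  Karl Jackson: complete

Per field:
  name: 0 missing
  age: 1 missing
  city: 1 missing
  department: 3 missing
  salary: 0 missing

Total missing values: 5
Records with any missing: 3

5 missing values (age: 1, city: 1, department: 3); 3 incomplete records


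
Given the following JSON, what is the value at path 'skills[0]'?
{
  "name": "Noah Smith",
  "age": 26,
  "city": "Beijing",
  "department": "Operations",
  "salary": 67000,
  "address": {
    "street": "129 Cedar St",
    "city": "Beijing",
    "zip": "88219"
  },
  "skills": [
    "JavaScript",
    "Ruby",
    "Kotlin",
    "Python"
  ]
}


Query: skills[0]
Path: skills -> first element
Value: JavaScript

JavaScript


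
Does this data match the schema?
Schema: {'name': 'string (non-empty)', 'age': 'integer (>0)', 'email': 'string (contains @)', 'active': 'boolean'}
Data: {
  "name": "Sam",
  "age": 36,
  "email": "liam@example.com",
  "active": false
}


Validating each field against schema:
  name: OK (non-empty string)
  age: OK (positive integer)
  email: OK (string with @)
  active: OK (boolean)

Result: VALID

VALID


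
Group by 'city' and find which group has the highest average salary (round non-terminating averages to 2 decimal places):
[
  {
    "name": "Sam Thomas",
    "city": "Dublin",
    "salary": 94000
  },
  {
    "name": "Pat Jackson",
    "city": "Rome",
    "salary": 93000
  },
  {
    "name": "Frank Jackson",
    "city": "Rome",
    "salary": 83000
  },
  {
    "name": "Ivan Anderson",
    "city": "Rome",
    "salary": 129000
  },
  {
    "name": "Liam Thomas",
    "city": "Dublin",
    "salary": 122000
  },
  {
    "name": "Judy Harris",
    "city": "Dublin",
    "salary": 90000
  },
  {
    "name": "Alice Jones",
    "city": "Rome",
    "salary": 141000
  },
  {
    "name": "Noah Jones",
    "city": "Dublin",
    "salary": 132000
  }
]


Group by: city

Groups:
  Dublin: 4 people, avg salary = 438000/4 = $109500
  Rome: 4 people, avg salary = 446000/4 = $111500

Highest average salary: Rome ($111500)

Rome ($111500)


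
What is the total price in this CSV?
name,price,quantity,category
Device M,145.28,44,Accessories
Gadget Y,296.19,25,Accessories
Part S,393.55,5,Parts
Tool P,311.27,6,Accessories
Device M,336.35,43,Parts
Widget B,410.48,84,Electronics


Computing total price:
Values: [145.28, 296.19, 393.55, 311.27, 336.35, 410.48]
Sum = 1893.12

1893.12


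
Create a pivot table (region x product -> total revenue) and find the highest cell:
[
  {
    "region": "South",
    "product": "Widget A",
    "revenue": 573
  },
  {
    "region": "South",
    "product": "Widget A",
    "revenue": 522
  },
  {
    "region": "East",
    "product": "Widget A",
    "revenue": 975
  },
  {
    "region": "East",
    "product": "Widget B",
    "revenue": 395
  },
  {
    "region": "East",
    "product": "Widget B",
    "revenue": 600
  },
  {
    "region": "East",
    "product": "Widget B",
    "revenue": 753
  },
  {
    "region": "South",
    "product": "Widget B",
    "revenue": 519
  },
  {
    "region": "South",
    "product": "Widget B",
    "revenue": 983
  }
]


Pivot: region (rows) x product (columns) -> total revenue

     Widget A      Widget B    
East           975          1748  
South         1095          1502  

Highest: East / Widget B = $1748

East / Widget B = $1748


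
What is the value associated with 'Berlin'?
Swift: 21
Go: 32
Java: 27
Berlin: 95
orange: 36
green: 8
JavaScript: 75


Looking up key 'Berlin'
Value: 95

95


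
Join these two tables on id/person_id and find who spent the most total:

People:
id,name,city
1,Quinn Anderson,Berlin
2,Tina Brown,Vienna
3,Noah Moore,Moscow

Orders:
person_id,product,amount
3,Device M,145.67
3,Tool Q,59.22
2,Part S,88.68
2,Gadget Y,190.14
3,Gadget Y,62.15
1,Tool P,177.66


Join on: people.id = orders.person_id

Joined rows:
  Noah Moore (Moscow) bought Device M for $145.67
  Noah Moore (Moscow) bought Tool Q for $59.22
  Tina Brown (Vienna) bought Part S for $88.68
  Tina Brown (Vienna) bought Gadget Y for $190.14
  Noah Moore (Moscow) bought Gadget Y for $62.15
  Quinn Anderson (Berlin) bought Tool P for $177.66

Total per person:
  Tina Brown: $278.82
  Noah Moore: $267.04
  Quinn Anderson: $177.66

Top spender: Tina Brown ($278.82)

Tina Brown ($278.82)


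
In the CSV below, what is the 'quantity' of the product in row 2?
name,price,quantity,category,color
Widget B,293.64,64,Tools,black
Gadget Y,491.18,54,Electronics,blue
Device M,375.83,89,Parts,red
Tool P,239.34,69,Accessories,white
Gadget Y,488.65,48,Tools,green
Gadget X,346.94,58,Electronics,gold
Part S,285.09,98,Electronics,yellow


Query: Row 2 ('Gadget Y'), column 'quantity'
Value: 54

54


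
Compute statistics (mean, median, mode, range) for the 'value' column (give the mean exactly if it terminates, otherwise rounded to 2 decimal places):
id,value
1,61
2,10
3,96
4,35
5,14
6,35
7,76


Data: [61, 10, 96, 35, 14, 35, 76]
Count: 7
Sum: 327
Mean: 327/7 ≈ 46.71 (rounded to 2 decimal places)
Sorted: [10, 14, 35, 35, 61, 76, 96]
Median: 35.0
Mode: 35 (2 times)
Range: 96 - 10 = 86
Min: 10, Max: 96

mean≈46.71, median=35.0, mode=35, range=86


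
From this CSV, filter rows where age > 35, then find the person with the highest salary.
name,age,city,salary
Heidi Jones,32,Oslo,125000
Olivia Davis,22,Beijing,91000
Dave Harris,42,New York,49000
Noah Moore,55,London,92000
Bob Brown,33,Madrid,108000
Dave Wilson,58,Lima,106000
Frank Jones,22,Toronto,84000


Filter: age > 35
Sort by: salary (descending)

Filtered records (3):
  Dave Wilson, age 58, salary $106000
  Noah Moore, age 55, salary $92000
  Dave Harris, age 42, salary $49000

Highest salary: Dave Wilson ($106000)

Dave Wilson


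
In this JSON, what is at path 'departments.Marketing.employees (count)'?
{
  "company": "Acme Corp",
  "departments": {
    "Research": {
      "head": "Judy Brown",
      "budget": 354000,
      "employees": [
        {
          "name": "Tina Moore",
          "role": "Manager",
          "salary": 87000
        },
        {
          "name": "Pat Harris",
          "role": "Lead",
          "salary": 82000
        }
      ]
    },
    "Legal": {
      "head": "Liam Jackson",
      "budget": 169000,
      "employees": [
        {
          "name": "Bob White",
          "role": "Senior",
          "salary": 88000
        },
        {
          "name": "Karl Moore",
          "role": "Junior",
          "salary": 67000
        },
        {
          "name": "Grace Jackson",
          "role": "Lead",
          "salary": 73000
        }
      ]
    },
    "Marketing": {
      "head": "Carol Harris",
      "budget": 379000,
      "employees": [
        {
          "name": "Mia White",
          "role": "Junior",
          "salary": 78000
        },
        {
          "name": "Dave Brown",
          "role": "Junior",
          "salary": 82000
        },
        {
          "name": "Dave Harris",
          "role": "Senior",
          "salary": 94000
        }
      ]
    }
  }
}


Path: departments.Marketing.employees (count)

Navigate:
  -> departments
  -> Marketing
  -> employees (array, length 3)

3


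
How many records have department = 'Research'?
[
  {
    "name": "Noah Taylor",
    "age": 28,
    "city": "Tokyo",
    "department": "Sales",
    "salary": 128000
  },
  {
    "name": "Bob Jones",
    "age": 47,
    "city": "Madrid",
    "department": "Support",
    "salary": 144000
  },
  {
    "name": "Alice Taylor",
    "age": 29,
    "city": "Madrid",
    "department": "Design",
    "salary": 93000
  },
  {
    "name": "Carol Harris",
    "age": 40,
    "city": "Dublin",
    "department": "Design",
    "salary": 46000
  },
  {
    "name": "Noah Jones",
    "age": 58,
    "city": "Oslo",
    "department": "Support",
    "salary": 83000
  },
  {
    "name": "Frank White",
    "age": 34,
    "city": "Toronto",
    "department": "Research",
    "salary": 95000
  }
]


Data: 6 records
Condition: department = 'Research'

Checking each record:
  Noah Taylor: Sales
  Bob Jones: Support
  Alice Taylor: Design
  Carol Harris: Design
  Noah Jones: Support
  Frank White: Research MATCH

Count: 1

1


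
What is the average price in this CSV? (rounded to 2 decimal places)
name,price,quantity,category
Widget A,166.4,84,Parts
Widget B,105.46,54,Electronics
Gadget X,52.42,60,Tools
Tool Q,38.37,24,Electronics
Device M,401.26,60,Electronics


Computing average price:
Values: [166.4, 105.46, 52.42, 38.37, 401.26]
Sum = 763.91
Count = 5
Average = 763.91/5 = 152.782 exactly -> 152.78 (rounded half-up to 2 decimal places)

152.78


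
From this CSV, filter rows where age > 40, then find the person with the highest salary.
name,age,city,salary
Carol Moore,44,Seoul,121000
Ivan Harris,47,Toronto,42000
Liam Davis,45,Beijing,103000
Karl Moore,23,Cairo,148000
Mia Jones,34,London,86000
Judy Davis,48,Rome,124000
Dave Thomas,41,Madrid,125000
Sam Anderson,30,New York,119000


Filter: age > 40
Sort by: salary (descending)

Filtered records (5):
  Dave Thomas, age 41, salary $125000
  Judy Davis, age 48, salary $124000
  Carol Moore, age 44, salary $121000
  Liam Davis, age 45, salary $103000
  Ivan Harris, age 47, salary $42000

Highest salary: Dave Thomas ($125000)

Dave Thomas


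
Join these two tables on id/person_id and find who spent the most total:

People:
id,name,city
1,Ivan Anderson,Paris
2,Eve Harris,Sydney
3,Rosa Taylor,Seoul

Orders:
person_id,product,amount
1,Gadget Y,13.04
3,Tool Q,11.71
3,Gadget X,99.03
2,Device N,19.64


Join on: people.id = orders.person_id

Joined rows:
  Ivan Anderson (Paris) bought Gadget Y for $13.04
  Rosa Taylor (Seoul) bought Tool Q for $11.71
  Rosa Taylor (Seoul) bought Gadget X for $99.03
  Eve Harris (Sydney) bought Device N for $19.64

Total per person:
  Rosa Taylor: $110.74
  Eve Harris: $19.64
  Ivan Anderson: $13.04

Top spender: Rosa Taylor ($110.74)

Rosa Taylor ($110.74)


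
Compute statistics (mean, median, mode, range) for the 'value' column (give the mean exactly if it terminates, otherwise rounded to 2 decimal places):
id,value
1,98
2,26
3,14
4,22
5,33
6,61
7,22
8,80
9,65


Data: [98, 26, 14, 22, 33, 61, 22, 80, 65]
Count: 9
Sum: 421
Mean: 421/9 ≈ 46.78 (rounded to 2 decimal places)
Sorted: [14, 22, 22, 26, 33, 61, 65, 80, 98]
Median: 33.0
Mode: 22 (2 times)
Range: 98 - 14 = 84
Min: 14, Max: 98

mean≈46.78, median=33.0, mode=22, range=84


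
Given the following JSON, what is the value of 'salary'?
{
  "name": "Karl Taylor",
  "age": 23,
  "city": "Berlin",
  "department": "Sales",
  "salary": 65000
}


Looking up field 'salary'
Value: 65000

65000


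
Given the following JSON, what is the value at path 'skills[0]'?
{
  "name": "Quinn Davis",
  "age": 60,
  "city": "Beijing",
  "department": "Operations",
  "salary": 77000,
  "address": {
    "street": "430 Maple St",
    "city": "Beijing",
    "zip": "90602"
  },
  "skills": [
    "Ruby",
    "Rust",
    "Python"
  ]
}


Query: skills[0]
Path: skills -> first element
Value: Ruby

Ruby


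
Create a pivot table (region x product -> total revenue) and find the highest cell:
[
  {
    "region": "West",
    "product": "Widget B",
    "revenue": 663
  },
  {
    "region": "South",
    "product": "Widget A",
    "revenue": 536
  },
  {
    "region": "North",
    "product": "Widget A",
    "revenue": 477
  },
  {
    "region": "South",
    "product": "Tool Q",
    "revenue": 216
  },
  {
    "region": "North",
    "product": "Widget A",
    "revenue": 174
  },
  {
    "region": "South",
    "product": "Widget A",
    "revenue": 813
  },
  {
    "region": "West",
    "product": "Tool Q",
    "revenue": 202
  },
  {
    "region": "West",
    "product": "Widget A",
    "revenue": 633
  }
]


Pivot: region (rows) x product (columns) -> total revenue

     Tool Q        Widget A      Widget B    
North            0           651             0  
South          216          1349             0  
West           202           633           663  

Highest: South / Widget A = $1349

South / Widget A = $1349


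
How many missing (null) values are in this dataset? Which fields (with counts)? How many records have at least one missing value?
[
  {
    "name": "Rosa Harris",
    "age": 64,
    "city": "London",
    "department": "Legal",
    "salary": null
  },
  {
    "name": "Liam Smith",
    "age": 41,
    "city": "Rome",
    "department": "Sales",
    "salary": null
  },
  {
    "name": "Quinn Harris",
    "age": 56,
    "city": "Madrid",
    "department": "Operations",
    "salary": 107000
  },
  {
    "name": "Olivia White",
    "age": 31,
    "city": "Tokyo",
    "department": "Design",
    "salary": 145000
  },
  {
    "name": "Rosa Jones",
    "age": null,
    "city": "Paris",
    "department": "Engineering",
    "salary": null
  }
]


Checking for missing (null) values in 5 records:

  Rosa Harris: salary
  Liam Smith: salary
  Quinn Harris: complete
  Olivia White: complete
  Rosa Jones: age, salary

Per field:
  name: 0 missing
  age: 1 missing
  city: 0 missing
  department: 0 missing
  salary: 3 missing

Total missing values: 4
Records with any missing: 3

4 missing values (age: 1, salary: 3); 3 incomplete records


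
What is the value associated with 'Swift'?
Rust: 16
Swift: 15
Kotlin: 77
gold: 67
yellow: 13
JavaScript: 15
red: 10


Looking up key 'Swift'
Value: 15

15


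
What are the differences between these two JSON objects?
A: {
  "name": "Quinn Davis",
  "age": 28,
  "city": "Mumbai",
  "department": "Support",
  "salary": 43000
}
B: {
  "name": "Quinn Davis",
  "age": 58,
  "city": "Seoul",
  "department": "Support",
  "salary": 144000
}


Comparing each field (in key order):
  name: same
  age: DIFFERENT
  city: DIFFERENT
  department: same
  salary: DIFFERENT
Differences:
  age: 28 -> 58
  city: Mumbai -> Seoul
  salary: 43000 -> 144000

3 field(s) changed

3 changes: age, city, salary


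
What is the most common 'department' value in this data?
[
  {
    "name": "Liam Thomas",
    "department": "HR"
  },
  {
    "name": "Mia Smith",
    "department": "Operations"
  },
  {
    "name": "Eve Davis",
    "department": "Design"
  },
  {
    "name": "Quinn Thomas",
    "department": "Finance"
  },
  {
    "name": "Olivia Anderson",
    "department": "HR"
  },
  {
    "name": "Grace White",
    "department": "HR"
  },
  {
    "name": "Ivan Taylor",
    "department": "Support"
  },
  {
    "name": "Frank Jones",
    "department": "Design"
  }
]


Counting 'department' values across 8 records:

  HR: 3 ###
  Design: 2 ##
  Operations: 1 #
  Finance: 1 #
  Support: 1 #

Most common: HR (3 times)

HR (3 times)


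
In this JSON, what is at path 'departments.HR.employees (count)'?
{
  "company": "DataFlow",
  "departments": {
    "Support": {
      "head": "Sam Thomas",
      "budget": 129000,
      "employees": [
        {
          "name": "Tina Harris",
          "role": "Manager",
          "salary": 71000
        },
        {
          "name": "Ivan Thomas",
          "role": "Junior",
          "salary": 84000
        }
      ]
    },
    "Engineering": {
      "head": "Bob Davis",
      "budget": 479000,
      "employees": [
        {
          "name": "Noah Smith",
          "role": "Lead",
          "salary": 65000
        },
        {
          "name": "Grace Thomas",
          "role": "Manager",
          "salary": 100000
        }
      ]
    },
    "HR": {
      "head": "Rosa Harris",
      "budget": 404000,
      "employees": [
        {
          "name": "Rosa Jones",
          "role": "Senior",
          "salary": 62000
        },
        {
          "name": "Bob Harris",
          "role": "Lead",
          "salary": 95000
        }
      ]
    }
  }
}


Path: departments.HR.employees (count)

Navigate:
  -> departments
  -> HR
  -> employees (array, length 2)

2


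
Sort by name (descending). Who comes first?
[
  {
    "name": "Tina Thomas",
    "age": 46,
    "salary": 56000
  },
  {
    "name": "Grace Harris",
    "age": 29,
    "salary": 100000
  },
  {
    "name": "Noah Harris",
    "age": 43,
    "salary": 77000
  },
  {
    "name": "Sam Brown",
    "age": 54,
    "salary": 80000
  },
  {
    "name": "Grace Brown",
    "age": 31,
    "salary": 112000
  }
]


Sort by: name (descending)

Sorted order:
  1. Tina Thomas (name = Tina Thomas)
  2. Sam Brown (name = Sam Brown)
  3. Noah Harris (name = Noah Harris)
  4. Grace Harris (name = Grace Harris)
  5. Grace Brown (name = Grace Brown)

First: Tina Thomas

Tina Thomas


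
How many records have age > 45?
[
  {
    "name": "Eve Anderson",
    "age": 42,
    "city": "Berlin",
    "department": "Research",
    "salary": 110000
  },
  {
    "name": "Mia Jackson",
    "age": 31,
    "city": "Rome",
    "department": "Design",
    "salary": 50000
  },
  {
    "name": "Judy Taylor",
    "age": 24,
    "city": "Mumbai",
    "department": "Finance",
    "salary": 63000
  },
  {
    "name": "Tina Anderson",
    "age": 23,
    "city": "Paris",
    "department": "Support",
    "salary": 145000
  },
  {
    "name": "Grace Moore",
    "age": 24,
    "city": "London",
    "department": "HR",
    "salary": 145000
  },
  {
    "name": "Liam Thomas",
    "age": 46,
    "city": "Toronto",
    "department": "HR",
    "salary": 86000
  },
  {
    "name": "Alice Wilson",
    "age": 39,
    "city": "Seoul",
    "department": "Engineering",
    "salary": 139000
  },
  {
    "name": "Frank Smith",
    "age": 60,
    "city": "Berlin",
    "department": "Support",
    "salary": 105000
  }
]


Data: 8 records
Condition: age > 45

Checking each record:
  Eve Anderson: 42
  Mia Jackson: 31
  Judy Taylor: 24
  Tina Anderson: 23
  Grace Moore: 24
  Liam Thomas: 46 MATCH
  Alice Wilson: 39
  Frank Smith: 60 MATCH

Count: 2

2


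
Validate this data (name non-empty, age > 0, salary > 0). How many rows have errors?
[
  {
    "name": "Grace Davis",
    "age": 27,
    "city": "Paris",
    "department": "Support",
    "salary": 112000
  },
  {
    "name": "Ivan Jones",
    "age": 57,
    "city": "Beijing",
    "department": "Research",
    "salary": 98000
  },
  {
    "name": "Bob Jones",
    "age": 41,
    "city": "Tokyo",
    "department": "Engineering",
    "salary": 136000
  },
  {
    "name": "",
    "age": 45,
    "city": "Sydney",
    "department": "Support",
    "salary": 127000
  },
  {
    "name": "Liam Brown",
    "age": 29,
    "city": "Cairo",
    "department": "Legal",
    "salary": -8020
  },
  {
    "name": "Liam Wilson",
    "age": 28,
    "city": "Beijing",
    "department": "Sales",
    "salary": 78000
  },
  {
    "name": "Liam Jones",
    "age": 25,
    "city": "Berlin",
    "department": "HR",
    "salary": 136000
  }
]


Validating 7 records:
Rules: name non-empty, age > 0, salary > 0

  Row 1 (Grace Davis): OK
  Row 2 (Ivan Jones): OK
  Row 3 (Bob Jones): OK
  Row 4 (???): empty name
  Row 5 (Liam Brown): negative salary: -8020
  Row 6 (Liam Wilson): OK
  Row 7 (Liam Jones): OK

Total errors: 2

2 errors


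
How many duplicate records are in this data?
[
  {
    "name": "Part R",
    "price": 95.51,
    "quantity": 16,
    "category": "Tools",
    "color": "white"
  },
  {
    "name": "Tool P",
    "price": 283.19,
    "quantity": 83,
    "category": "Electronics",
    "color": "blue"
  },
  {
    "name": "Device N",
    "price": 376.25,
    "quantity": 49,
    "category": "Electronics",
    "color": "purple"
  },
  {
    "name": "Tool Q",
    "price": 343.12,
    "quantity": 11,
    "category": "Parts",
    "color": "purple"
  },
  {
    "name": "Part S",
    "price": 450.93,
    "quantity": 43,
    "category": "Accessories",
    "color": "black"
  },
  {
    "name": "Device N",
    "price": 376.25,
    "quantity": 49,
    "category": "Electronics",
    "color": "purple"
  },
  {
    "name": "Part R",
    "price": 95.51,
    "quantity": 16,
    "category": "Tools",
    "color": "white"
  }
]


Checking 7 records for duplicates:

  Row 1: Part R ($95.51, qty 16)
  Row 2: Tool P ($283.19, qty 83)
  Row 3: Device N ($376.25, qty 49)
  Row 4: Tool Q ($343.12, qty 11)
  Row 5: Part S ($450.93, qty 43)
  Row 6: Device N ($376.25, qty 49) <-- DUPLICATE
  Row 7: Part R ($95.51, qty 16) <-- DUPLICATE

Duplicates found: 2
Unique records: 5

2 duplicates, 5 unique


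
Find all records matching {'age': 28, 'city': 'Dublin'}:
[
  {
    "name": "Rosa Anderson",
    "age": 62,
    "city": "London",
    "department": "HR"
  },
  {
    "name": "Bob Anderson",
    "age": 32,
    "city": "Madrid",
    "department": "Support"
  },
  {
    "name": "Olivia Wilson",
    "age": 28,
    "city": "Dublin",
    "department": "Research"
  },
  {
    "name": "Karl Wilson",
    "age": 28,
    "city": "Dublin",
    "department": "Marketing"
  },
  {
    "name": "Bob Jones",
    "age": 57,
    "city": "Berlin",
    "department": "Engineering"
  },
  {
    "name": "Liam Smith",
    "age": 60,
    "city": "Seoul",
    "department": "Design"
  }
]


Search criteria: {'age': 28, 'city': 'Dublin'}

Checking 6 records:
  Rosa Anderson: {age: 62, city: London}
  Bob Anderson: {age: 32, city: Madrid}
  Olivia Wilson: {age: 28, city: Dublin} <-- MATCH
  Karl Wilson: {age: 28, city: Dublin} <-- MATCH
  Bob Jones: {age: 57, city: Berlin}
  Liam Smith: {age: 60, city: Seoul}

Matches: ["Olivia Wilson", "Karl Wilson"]

["Olivia Wilson", "Karl Wilson"]


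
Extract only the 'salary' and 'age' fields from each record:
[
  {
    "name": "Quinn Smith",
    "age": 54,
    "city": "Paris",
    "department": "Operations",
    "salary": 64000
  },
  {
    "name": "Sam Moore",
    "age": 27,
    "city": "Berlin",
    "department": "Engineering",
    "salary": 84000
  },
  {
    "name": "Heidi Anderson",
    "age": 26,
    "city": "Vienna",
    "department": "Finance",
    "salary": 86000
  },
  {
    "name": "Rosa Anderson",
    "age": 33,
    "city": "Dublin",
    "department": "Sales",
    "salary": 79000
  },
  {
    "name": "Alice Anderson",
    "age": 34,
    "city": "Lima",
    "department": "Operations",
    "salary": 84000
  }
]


Original: 5 records with fields: name, age, city, department, salary
Keep: ['salary', 'age']
Drop: ['name', 'city', 'department']
Result: 5 records, 2 fields each

[
  {
    "salary": 64000,
    "age": 54
  },
  {
    "salary": 84000,
    "age": 27
  },
  {
    "salary": 86000,
    "age": 26
  },
  {
    "salary": 79000,
    "age": 33
  },
  {
    "salary": 84000,
    "age": 34
  }
]


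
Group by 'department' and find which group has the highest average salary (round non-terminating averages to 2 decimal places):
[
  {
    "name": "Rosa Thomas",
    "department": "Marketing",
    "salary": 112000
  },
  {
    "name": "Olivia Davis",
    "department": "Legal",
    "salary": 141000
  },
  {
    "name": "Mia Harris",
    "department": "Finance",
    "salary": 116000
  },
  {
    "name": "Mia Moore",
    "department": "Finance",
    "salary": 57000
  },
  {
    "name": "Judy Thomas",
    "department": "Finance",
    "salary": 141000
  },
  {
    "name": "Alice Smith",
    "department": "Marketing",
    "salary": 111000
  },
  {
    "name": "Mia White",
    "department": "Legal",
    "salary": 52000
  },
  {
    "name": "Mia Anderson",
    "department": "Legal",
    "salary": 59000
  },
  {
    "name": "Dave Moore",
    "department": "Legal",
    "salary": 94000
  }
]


Group by: department

Groups:
  Finance: 3 people, avg salary = 314000/3 ≈ $104666.67
  Legal: 4 people, avg salary = 346000/4 = $86500
  Marketing: 2 people, avg salary = 223000/2 = $111500

Highest average salary: Marketing ($111500)

Marketing ($111500)


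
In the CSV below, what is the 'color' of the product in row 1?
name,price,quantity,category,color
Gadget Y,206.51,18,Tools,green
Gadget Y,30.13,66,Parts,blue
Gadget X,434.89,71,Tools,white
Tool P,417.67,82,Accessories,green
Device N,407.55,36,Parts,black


Query: Row 1 ('Gadget Y'), column 'color'
Value: green

green


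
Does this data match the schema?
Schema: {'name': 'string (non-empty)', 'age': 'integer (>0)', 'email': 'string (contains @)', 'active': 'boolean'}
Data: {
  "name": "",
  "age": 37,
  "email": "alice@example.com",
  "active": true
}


Validating each field against schema:
  name: FAIL ("" is an empty string)
  age: OK (positive integer)
  email: OK (string with @)
  active: OK (boolean)

Result: INVALID (1 error: name)

INVALID (1 error: name)


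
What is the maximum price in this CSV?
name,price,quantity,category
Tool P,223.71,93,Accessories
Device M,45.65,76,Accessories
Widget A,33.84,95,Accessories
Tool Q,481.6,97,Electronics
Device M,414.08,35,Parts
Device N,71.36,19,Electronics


Computing maximum price:
Values: [223.71, 45.65, 33.84, 481.6, 414.08, 71.36]
Max = 481.6

481.6


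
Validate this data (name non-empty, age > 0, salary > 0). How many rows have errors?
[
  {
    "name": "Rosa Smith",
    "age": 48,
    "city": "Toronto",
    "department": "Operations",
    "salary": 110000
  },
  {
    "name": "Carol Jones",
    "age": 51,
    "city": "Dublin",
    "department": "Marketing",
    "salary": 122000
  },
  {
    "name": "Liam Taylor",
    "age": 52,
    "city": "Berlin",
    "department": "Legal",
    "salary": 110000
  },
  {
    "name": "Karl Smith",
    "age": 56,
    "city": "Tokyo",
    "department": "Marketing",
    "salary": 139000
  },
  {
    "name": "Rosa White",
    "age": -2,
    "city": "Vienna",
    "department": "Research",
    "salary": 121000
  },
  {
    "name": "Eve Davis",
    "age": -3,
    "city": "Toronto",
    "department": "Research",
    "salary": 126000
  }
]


Validating 6 records:
Rules: name non-empty, age > 0, salary > 0

  Row 1 (Rosa Smith): OK
  Row 2 (Carol Jones): OK
  Row 3 (Liam Taylor): OK
  Row 4 (Karl Smith): OK
  Row 5 (Rosa White): negative age: -2
  Row 6 (Eve Davis): negative age: -3

Total errors: 2

2 errors


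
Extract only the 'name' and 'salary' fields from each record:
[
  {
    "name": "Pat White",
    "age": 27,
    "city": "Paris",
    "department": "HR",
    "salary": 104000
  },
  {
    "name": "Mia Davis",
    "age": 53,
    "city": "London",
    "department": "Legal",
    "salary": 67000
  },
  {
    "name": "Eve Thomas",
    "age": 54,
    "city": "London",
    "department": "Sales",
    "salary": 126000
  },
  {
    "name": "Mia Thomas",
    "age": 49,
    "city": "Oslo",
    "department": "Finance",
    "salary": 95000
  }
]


Original: 4 records with fields: name, age, city, department, salary
Keep: ['name', 'salary']
Drop: ['age', 'city', 'department']
Result: 4 records, 2 fields each

[
  {
    "name": "Pat White",
    "salary": 104000
  },
  {
    "name": "Mia Davis",
    "salary": 67000
  },
  {
    "name": "Eve Thomas",
    "salary": 126000
  },
  {
    "name": "Mia Thomas",
    "salary": 95000
  }
]


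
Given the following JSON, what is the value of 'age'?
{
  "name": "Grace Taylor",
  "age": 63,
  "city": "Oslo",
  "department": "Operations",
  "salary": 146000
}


Looking up field 'age'
Value: 63

63


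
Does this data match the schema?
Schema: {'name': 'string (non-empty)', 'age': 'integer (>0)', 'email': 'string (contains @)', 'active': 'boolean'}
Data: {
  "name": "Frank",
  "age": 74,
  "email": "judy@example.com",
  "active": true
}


Validating each field against schema:
  name: OK (non-empty string)
  age: OK (positive integer)
  email: OK (string with @)
  active: OK (boolean)

Result: VALID

VALID


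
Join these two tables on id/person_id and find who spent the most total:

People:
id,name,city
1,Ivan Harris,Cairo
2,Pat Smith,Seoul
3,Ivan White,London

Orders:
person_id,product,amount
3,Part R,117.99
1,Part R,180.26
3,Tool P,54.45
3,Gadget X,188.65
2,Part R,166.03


Join on: people.id = orders.person_id

Joined rows:
  Ivan White (London) bought Part R for $117.99
  Ivan Harris (Cairo) bought Part R for $180.26
  Ivan White (London) bought Tool P for $54.45
  Ivan White (London) bought Gadget X for $188.65
  Pat Smith (Seoul) bought Part R for $166.03

Total per person:
  Ivan White: $361.09
  Ivan Harris: $180.26
  Pat Smith: $166.03

Top spender: Ivan White ($361.09)

Ivan White ($361.09)


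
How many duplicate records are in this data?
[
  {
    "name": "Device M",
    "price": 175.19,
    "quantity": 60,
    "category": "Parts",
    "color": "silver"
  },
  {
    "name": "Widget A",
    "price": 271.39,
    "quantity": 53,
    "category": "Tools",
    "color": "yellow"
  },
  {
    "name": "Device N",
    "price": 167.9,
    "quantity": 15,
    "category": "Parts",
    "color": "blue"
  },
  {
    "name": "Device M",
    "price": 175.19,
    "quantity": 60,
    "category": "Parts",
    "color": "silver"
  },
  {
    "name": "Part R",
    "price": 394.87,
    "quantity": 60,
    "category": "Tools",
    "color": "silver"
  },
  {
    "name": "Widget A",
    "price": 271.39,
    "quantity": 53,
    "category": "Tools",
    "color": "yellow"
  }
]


Checking 6 records for duplicates:

  Row 1: Device M ($175.19, qty 60)
  Row 2: Widget A ($271.39, qty 53)
  Row 3: Device N ($167.9, qty 15)
  Row 4: Device M ($175.19, qty 60) <-- DUPLICATE
  Row 5: Part R ($394.87, qty 60)
  Row 6: Widget A ($271.39, qty 53) <-- DUPLICATE

Duplicates found: 2
Unique records: 4

2 duplicates, 4 unique


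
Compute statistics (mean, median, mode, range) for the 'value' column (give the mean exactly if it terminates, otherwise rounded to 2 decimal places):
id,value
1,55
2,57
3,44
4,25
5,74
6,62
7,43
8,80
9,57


Data: [55, 57, 44, 25, 74, 62, 43, 80, 57]
Count: 9
Sum: 497
Mean: 497/9 ≈ 55.22 (rounded to 2 decimal places)
Sorted: [25, 43, 44, 55, 57, 57, 62, 74, 80]
Median: 57.0
Mode: 57 (2 times)
Range: 80 - 25 = 55
Min: 25, Max: 80

mean≈55.22, median=57.0, mode=57, range=55


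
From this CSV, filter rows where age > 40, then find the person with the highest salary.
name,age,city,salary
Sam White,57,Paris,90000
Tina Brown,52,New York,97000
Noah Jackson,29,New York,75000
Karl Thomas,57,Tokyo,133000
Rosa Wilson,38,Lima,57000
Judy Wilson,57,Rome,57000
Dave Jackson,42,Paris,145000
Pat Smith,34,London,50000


Filter: age > 40
Sort by: salary (descending)

Filtered records (5):
  Dave Jackson, age 42, salary $145000
  Karl Thomas, age 57, salary $133000
  Tina Brown, age 52, salary $97000
  Sam White, age 57, salary $90000
  Judy Wilson, age 57, salary $57000

Highest salary: Dave Jackson ($145000)

Dave Jackson


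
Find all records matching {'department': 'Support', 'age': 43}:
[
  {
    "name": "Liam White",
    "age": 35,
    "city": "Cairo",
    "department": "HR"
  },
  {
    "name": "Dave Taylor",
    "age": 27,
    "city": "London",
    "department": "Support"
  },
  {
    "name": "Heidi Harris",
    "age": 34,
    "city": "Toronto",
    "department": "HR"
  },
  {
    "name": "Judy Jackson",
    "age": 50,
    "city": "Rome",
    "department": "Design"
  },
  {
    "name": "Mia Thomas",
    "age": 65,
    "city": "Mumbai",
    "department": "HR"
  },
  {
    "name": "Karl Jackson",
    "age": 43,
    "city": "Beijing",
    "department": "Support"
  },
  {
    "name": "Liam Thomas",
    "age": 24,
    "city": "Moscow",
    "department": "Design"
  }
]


Search criteria: {'department': 'Support', 'age': 43}

Checking 7 records:
  Liam White: {department: HR, age: 35}
  Dave Taylor: {department: Support, age: 27}
  Heidi Harris: {department: HR, age: 34}
  Judy Jackson: {department: Design, age: 50}
  Mia Thomas: {department: HR, age: 65}
  Karl Jackson: {department: Support, age: 43} <-- MATCH
  Liam Thomas: {department: Design, age: 24}

Matches: ["Karl Jackson"]

["Karl Jackson"]


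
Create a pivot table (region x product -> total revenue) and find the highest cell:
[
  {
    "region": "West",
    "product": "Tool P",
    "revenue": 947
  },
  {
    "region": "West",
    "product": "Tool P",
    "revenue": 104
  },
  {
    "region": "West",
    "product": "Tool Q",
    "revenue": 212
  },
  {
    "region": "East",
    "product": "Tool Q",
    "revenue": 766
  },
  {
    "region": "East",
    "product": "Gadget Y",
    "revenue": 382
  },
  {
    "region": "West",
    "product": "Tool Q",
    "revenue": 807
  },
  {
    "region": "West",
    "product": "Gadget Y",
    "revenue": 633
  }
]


Pivot: region (rows) x product (columns) -> total revenue

     Gadget Y      Tool P        Tool Q      
East           382             0           766  
West           633          1051          1019  

Highest: West / Tool P = $1051

West / Tool P = $1051


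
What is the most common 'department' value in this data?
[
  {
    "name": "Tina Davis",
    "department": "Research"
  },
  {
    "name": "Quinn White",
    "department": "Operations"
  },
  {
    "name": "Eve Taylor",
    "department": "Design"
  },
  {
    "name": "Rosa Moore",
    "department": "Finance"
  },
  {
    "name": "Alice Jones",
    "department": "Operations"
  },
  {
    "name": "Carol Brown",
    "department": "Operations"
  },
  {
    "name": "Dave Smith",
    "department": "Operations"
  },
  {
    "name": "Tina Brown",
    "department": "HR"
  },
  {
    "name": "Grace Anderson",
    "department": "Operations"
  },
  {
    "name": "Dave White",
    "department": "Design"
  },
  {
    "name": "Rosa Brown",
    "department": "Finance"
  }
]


Counting 'department' values across 11 records:

  Operations: 5 #####
  Design: 2 ##
  Finance: 2 ##
  Research: 1 #
  HR: 1 #

Most common: Operations (5 times)

Operations (5 times)


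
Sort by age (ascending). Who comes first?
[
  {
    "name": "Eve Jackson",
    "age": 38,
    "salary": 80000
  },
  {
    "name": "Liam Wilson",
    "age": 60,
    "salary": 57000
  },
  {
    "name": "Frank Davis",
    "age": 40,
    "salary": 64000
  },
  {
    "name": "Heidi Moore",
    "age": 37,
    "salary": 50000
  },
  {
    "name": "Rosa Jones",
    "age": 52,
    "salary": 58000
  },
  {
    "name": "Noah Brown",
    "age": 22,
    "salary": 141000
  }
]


Sort by: age (ascending)

Sorted order:
  1. Noah Brown (age = 22)
  2. Heidi Moore (age = 37)
  3. Eve Jackson (age = 38)
  4. Frank Davis (age = 40)
  5. Rosa Jones (age = 52)
  6. Liam Wilson (age = 60)

First: Noah Brown

Noah Brown


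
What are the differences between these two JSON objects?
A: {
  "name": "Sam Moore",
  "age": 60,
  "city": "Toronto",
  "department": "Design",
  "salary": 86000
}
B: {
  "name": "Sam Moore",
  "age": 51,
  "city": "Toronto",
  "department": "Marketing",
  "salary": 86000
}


Comparing each field (in key order):
  name: same
  age: DIFFERENT
  city: same
  department: DIFFERENT
  salary: same
Differences:
  age: 60 -> 51
  department: Design -> Marketing

2 field(s) changed

2 changes: age, department
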